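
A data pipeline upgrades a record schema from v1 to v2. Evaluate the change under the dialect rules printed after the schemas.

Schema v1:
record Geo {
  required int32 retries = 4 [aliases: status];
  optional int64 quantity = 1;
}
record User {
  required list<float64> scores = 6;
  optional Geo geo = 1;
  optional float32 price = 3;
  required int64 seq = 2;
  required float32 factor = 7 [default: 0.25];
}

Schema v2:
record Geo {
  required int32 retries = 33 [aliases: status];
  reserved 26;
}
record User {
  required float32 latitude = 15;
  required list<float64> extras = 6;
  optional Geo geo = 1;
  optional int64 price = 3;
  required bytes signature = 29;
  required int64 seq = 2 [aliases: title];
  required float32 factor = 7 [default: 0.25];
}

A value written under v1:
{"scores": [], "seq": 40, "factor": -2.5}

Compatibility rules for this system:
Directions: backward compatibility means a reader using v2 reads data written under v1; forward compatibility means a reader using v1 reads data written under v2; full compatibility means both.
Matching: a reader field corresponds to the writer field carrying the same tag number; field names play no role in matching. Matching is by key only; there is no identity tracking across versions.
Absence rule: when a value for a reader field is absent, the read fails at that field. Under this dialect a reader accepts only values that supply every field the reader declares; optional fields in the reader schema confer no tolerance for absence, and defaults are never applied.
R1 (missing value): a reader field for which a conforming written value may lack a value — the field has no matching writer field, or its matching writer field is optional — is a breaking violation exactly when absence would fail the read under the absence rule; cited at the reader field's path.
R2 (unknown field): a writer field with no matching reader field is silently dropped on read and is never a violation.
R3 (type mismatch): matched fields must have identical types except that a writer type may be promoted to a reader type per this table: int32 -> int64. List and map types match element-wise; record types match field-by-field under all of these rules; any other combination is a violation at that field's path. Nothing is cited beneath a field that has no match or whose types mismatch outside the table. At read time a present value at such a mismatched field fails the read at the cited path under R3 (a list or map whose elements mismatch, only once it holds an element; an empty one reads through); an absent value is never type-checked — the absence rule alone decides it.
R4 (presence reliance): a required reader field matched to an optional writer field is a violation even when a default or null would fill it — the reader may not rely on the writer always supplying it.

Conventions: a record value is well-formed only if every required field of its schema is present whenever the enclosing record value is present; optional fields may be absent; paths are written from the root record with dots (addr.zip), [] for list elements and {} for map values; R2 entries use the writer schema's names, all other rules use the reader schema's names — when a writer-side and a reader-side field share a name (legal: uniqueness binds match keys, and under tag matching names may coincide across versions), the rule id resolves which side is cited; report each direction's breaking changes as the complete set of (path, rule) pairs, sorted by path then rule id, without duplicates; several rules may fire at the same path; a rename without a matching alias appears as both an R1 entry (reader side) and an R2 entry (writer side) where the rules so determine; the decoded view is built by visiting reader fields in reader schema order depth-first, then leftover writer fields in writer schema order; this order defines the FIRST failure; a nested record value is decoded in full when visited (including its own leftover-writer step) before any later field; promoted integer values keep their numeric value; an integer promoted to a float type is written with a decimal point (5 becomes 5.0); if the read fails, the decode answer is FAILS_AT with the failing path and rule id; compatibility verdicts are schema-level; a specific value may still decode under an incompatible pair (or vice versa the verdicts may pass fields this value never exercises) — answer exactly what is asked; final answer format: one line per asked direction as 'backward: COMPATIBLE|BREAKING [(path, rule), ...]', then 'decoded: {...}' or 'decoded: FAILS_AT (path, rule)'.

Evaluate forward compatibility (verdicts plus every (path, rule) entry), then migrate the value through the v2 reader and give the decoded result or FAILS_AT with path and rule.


forward: BREAKING [(geo, R1), (geo.quantity, R1), (geo.retries, R1), (price, R1), (price, R3)]; decoded: FAILS_AT (latitude, R1)

in User below, arrows point writer -> reader
forward for User (reader v1, writer v2):
  scores <- extras (list<float64> -> list<float64>, writer required)
  geo <- geo (Geo -> Geo, writer optional)
  price <- price (int64 -> float32, writer optional)
  seq <- seq (int64 -> int64, writer required)
  factor <- factor (float32 -> float32, writer required)
  latitude (writer side), unknown to reader
  signature (writer side), unknown to reader
  geo.retries: no writer-side match
  geo.quantity: no writer-side match
  geo.retries (writer side), unknown to reader
  R1 fires at geo
  R1 fires at geo.quantity
  R1 fires at geo.retries
  R1 fires at price
  R3 fires at price
  => 5 violation(s): forward is BREAKING for User
decoding the User value with the v2 reader:
  read fails at latitude under R1 (no fill)
  => FAILS_AT (latitude, R1)
checking off the User differences that do not matter here:
  added field signature to record User: required bytes, tag 29 (in v2 it sits immediately before seq) -> affects backward compatibility only, which is not asked
  removed field quantity from record Geo -> affects backward compatibility only, which is not asked
  renamed field scores to extras in record User -> inert for the asked User verdict: nothing fires


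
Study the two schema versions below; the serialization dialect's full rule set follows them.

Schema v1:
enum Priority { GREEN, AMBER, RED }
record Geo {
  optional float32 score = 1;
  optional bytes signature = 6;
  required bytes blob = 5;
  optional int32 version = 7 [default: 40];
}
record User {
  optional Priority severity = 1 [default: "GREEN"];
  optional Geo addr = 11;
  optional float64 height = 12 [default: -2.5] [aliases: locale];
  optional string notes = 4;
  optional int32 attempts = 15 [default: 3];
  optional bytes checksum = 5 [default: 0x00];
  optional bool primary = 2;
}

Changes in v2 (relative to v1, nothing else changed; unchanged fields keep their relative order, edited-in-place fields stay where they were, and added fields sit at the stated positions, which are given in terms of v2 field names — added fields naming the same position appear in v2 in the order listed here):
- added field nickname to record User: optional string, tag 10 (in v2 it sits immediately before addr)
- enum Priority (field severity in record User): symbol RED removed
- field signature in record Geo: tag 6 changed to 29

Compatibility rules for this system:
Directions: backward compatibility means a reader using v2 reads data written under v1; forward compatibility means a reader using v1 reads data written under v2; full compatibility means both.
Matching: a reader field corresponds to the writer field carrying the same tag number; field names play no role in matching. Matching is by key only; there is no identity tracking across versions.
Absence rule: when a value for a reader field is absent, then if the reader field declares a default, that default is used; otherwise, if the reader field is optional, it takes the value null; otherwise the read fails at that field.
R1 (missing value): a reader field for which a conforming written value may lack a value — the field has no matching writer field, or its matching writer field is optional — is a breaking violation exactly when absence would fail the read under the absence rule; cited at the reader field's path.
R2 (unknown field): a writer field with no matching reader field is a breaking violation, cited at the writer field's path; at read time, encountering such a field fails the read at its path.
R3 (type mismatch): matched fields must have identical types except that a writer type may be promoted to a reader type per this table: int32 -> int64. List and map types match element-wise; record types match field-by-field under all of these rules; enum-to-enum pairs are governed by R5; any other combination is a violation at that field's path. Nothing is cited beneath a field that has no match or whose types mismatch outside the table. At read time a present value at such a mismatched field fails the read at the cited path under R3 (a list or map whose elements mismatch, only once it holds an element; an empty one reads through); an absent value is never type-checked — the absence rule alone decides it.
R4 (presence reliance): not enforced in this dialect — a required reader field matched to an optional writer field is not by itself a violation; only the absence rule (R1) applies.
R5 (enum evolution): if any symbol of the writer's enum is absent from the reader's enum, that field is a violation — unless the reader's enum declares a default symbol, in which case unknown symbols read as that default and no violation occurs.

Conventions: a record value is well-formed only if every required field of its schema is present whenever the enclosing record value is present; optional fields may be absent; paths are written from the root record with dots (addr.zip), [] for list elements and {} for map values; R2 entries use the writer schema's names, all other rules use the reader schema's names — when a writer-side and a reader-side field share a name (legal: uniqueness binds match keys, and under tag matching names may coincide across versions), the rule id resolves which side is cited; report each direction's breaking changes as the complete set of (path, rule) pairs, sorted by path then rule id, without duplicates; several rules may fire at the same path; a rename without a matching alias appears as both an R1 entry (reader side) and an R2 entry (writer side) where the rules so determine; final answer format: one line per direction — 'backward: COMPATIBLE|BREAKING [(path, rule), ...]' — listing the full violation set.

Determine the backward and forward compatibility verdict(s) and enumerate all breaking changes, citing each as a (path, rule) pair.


backward: BREAKING [(addr.signature, R2), (severity, R5)]; forward: BREAKING [(addr.signature, R2), (nickname, R2)]

arrows below run writer -> reader for User
checking backward for User: reader v2 against writer v1:
  Priority -> Priority, writer optional: severity aligns to severity
  nickname has no writer counterpart
  Geo -> Geo, writer optional: addr aligns to addr
  float64 -> float64, writer optional: height aligns to height
  string -> string, writer optional: notes aligns to notes
  int32 -> int32, writer optional: attempts aligns to attempts
  bytes -> bytes, writer optional: checksum aligns to checksum
  bool -> bool, writer optional: primary aligns to primary
  float32 -> float32, writer optional: addr.score aligns to addr.score
  addr.signature has no writer counterpart
  bytes -> bytes, writer required: addr.blob aligns to addr.blob
  int32 -> int32, writer optional: addr.version aligns to addr.version
  addr.signature (writer side), unknown to reader
  breaking: (addr.signature, R2)
  breaking: (severity, R5)
  backward on User therefore BREAKING (2)
checking forward for User: reader v1 against writer v2:
  Priority -> Priority, writer optional: severity aligns to severity
  Geo -> Geo, writer optional: addr aligns to addr
  float64 -> float64, writer optional: height aligns to height
  string -> string, writer optional: notes aligns to notes
  int32 -> int32, writer optional: attempts aligns to attempts
  bytes -> bytes, writer optional: checksum aligns to checksum
  bool -> bool, writer optional: primary aligns to primary
  nickname (writer side), unknown to reader
  float32 -> float32, writer optional: addr.score aligns to addr.score
  addr.signature has no writer counterpart
  bytes -> bytes, writer required: addr.blob aligns to addr.blob
  int32 -> int32, writer optional: addr.version aligns to addr.version
  addr.signature (writer side), unknown to reader
  breaking: (addr.signature, R2)
  breaking: (nickname, R2)
  forward on User therefore BREAKING (2)


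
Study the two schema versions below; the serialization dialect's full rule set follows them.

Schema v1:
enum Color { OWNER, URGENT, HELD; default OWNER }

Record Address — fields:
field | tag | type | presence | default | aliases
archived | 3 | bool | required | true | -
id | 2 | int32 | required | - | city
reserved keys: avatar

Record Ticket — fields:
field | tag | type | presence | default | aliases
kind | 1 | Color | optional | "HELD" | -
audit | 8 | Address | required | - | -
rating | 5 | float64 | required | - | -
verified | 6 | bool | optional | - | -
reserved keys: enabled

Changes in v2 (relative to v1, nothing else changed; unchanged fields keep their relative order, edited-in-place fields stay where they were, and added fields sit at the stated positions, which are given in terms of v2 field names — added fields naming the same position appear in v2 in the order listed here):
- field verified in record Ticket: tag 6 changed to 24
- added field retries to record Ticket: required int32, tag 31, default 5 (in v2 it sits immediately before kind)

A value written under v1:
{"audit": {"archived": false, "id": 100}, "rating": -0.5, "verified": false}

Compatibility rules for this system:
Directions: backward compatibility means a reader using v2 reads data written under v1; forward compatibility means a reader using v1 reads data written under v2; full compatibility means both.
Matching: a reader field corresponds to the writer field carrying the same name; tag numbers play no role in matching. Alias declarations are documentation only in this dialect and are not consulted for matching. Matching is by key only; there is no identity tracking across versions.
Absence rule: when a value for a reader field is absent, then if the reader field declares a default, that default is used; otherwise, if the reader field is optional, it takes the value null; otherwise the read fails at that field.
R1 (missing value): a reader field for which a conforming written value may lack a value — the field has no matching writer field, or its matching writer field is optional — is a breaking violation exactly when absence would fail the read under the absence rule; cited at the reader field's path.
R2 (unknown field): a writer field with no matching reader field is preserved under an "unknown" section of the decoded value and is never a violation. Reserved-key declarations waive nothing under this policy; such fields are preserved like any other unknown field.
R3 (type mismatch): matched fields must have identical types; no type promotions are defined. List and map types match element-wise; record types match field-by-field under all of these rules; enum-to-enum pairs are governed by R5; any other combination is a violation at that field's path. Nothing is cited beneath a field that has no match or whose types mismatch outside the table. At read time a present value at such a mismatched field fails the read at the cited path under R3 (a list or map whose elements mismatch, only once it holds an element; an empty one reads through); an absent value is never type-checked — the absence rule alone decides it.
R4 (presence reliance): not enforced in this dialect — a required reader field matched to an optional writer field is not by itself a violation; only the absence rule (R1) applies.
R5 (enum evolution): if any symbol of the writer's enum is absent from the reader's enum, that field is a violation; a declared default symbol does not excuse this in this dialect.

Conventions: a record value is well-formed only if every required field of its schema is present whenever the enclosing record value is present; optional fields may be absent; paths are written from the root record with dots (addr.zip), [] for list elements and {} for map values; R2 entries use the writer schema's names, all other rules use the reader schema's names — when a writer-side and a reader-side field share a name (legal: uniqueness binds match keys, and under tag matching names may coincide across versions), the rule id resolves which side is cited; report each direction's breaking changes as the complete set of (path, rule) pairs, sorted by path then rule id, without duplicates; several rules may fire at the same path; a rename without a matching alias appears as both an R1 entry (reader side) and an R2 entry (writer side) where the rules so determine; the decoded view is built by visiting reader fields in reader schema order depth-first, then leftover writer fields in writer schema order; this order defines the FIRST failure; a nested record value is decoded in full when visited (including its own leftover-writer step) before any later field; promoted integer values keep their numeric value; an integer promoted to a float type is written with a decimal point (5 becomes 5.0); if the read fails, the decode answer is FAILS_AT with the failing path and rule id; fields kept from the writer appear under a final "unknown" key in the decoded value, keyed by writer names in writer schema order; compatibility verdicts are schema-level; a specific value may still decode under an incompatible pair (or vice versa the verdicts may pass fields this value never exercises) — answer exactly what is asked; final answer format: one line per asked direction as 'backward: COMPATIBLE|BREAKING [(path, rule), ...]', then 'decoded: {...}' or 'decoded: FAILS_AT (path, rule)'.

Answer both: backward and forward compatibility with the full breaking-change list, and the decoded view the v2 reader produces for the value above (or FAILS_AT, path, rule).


backward: COMPATIBLE []; forward: COMPATIBLE []; decoded: {"retries": 5, "kind": "HELD", "audit": {"archived": false, "id": 100}, "rating": -0.5, "verified": false}

arrows below run writer -> reader for Ticket
checking backward for Ticket: reader v2 against writer v1:
  retries has no writer counterpart
  writer optional, Color -> Color: reader kind maps from writer kind
  writer required, Address -> Address: reader audit maps from writer audit
  writer required, float64 -> float64: reader rating maps from writer rating
  writer optional, bool -> bool: reader verified maps from writer verified
  writer required, bool -> bool: reader audit.archived maps from writer audit.archived
  writer required, int32 -> int32: reader audit.id maps from writer audit.id
  => backward: COMPATIBLE
checking forward for Ticket: reader v1 against writer v2:
  writer optional, Color -> Color: reader kind maps from writer kind
  writer required, Address -> Address: reader audit maps from writer audit
  writer required, float64 -> float64: reader rating maps from writer rating
  writer optional, bool -> bool: reader verified maps from writer verified
  writer field retries has no reader counterpart
  writer required, bool -> bool: reader audit.archived maps from writer audit.archived
  writer required, int32 -> int32: reader audit.id maps from writer audit.id
  => forward: COMPATIBLE
decoding the Ticket value with the v2 reader:
  retries := 5 (no value, default fills)
  kind := "HELD" (no value, default fills)
  audit.archived := false
  audit.id := 100
  rating := -0.5
  verified := false
  => decoded: {"retries": 5, "kind": "HELD", "audit": {"archived": false, "id": 100}, "rating": -0.5, "verified": false}


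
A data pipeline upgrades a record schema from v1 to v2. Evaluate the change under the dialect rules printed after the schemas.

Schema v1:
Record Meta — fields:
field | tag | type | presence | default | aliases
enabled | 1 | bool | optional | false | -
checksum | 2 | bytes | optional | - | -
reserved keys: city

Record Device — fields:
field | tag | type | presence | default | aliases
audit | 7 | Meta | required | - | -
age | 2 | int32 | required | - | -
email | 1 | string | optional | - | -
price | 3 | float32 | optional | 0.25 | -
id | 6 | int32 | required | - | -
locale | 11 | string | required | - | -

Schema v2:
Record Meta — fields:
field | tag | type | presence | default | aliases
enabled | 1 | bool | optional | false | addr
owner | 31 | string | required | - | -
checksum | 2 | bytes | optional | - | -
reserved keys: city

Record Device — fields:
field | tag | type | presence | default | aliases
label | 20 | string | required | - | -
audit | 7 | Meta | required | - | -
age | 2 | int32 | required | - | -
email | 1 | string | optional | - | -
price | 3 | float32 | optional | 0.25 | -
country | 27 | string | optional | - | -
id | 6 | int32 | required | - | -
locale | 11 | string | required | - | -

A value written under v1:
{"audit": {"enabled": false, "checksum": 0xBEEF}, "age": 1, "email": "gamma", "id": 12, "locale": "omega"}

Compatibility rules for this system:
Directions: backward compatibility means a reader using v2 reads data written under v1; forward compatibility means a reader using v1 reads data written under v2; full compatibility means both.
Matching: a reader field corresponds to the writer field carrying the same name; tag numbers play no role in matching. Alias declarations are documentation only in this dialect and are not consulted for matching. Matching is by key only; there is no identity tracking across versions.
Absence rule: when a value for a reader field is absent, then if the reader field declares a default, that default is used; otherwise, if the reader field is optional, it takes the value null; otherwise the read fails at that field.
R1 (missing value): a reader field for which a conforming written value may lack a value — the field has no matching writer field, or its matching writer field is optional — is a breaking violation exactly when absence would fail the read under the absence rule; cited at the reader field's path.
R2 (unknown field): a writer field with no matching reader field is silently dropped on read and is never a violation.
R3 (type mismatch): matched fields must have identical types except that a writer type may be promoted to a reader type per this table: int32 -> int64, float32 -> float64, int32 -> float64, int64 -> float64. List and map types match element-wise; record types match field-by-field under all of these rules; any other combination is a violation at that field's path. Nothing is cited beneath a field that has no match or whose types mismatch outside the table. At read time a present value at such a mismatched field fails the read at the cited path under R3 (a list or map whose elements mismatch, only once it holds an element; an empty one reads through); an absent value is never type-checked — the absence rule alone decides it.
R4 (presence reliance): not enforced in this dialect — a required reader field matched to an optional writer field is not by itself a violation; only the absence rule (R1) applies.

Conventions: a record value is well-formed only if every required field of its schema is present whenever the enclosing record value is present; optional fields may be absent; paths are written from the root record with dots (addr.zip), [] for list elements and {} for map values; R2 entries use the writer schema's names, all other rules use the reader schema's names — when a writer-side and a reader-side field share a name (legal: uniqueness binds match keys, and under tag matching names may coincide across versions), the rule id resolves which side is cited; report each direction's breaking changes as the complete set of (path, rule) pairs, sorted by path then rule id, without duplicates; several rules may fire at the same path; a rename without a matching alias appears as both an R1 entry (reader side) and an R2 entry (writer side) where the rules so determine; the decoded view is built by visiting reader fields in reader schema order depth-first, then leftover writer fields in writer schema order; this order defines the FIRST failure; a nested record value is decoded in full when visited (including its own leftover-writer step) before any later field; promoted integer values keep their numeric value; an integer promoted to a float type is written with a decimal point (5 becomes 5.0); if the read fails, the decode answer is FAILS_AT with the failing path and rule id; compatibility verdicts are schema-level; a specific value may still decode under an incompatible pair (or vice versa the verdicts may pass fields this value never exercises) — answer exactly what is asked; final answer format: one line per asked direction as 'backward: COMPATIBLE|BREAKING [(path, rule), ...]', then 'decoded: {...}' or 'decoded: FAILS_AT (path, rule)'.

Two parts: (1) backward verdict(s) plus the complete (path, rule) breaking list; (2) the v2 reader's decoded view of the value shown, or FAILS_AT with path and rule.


each type pair in Device: writer, then reader
backward pass over Device, reader schema v2, writer schema v1:
  label: no writer match
  Meta -> Meta, writer required: audit aligns to audit
  int32 -> int32, writer required: age aligns to age
  string -> string, writer optional: email aligns to email
  float32 -> float32, writer optional: price aligns to price
  country: no writer match
  int32 -> int32, writer required: id aligns to id
  string -> string, writer required: locale aligns to locale
  bool -> bool, writer optional: audit.enabled aligns to audit.enabled
  audit.owner: no writer match
  bytes -> bytes, writer optional: audit.checksum aligns to audit.checksum
  R1 fires at audit.owner
  R1 fires at label
  backward on Device therefore BREAKING (2)
migrating the Device value to v2:
  read fails at label under R1 (no fill)
  => FAILS_AT (label, R1)
ruling out the remaining Device differences:
  added field country to record Device: optional string, tag 27 (in v2 it sits immediately before id) -> no rule fires on it in Device's dialect; the asked verdict holds

backward: BREAKING [(audit.owner, R1), (label, R1)]; decoded: FAILS_AT (label, R1)


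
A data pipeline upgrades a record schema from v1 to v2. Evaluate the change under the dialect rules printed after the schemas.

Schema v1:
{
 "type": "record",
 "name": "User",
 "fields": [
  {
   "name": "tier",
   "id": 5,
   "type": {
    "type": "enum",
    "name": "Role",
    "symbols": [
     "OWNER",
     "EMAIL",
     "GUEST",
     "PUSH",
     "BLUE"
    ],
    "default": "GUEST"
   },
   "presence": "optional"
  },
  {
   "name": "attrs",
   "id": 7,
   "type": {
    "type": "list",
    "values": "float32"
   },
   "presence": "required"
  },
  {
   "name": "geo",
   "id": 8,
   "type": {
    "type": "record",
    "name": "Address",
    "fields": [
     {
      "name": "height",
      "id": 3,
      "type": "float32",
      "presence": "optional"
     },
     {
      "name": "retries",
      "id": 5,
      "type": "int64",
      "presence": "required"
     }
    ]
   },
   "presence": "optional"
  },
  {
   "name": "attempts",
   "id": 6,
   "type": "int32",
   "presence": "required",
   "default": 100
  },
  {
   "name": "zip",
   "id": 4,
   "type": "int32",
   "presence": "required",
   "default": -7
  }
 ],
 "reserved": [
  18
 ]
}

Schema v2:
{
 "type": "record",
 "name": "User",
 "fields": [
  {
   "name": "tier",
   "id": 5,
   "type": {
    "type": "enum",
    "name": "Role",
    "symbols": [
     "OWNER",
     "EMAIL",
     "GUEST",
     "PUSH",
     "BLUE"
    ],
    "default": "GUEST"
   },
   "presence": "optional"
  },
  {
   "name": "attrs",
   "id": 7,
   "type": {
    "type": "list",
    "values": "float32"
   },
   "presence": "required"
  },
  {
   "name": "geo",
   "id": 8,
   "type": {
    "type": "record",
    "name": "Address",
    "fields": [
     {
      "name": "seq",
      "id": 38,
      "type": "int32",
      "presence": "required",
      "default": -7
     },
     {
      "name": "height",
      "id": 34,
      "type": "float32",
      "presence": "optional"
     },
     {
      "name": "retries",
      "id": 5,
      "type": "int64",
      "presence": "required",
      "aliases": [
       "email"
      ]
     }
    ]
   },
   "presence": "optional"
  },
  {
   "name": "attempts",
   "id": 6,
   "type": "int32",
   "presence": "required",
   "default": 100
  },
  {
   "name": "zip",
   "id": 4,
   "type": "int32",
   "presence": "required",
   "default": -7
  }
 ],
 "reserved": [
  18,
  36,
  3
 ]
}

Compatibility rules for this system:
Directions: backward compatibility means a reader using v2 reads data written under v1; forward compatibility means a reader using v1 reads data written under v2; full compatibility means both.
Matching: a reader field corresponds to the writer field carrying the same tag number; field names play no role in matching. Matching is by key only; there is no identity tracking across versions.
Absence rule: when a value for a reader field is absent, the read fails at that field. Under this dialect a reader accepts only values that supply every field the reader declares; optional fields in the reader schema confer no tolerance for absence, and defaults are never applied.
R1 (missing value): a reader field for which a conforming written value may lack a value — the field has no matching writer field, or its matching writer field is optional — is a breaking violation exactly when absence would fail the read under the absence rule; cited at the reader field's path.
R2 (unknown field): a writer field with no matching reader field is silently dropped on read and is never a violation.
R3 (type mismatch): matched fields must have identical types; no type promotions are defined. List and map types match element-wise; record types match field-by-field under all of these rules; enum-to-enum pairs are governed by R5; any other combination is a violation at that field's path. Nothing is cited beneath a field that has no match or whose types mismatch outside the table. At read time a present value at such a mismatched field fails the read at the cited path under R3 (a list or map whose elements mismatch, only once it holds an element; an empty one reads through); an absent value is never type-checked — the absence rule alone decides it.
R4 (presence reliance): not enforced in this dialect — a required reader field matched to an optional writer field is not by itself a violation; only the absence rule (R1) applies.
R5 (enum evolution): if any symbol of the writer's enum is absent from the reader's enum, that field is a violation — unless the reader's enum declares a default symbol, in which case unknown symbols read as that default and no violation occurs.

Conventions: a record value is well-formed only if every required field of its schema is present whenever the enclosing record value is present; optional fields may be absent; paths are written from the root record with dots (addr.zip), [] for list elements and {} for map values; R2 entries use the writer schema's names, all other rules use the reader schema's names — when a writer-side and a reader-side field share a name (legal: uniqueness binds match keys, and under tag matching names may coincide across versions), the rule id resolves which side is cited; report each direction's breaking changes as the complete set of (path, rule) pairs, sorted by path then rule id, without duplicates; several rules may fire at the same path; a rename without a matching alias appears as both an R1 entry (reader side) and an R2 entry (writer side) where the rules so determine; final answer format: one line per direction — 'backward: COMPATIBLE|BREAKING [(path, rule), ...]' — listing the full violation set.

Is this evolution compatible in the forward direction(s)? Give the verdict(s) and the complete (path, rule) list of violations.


each type pair in User: writer, then reader
forward analysis of User with v1 as reader and v2 as writer:
  tier: paired with writer tier (Role -> Role; writer optional)
  attrs: paired with writer attrs (list<float32> -> list<float32>; writer required)
  geo: paired with writer geo (Address -> Address; writer optional)
  attempts: paired with writer attempts (int32 -> int32; writer required)
  zip: paired with writer zip (int32 -> int32; writer required)
  geo.height has no writer counterpart
  geo.retries: paired with writer geo.retries (int64 -> int64; writer required)
  geo.seq (writer side), unknown to reader
  geo.height (writer side), unknown to reader
  R1 fires at geo
  R1 fires at geo.height
  R1 fires at tier
  => 3 violation(s): forward is BREAKING for User
ruling out the remaining User differences:
  added field seq to record Address: required int32, tag 38, default -7 (in v2 it sits immediately before height) -> fires only in the backward direction of User, which is not asked here
  field height in record Address: tag 3 changed to 34 -> inert for the asked User verdict: nothing fires

forward: BREAKING [(geo, R1), (geo.height, R1), (tier, R1)]


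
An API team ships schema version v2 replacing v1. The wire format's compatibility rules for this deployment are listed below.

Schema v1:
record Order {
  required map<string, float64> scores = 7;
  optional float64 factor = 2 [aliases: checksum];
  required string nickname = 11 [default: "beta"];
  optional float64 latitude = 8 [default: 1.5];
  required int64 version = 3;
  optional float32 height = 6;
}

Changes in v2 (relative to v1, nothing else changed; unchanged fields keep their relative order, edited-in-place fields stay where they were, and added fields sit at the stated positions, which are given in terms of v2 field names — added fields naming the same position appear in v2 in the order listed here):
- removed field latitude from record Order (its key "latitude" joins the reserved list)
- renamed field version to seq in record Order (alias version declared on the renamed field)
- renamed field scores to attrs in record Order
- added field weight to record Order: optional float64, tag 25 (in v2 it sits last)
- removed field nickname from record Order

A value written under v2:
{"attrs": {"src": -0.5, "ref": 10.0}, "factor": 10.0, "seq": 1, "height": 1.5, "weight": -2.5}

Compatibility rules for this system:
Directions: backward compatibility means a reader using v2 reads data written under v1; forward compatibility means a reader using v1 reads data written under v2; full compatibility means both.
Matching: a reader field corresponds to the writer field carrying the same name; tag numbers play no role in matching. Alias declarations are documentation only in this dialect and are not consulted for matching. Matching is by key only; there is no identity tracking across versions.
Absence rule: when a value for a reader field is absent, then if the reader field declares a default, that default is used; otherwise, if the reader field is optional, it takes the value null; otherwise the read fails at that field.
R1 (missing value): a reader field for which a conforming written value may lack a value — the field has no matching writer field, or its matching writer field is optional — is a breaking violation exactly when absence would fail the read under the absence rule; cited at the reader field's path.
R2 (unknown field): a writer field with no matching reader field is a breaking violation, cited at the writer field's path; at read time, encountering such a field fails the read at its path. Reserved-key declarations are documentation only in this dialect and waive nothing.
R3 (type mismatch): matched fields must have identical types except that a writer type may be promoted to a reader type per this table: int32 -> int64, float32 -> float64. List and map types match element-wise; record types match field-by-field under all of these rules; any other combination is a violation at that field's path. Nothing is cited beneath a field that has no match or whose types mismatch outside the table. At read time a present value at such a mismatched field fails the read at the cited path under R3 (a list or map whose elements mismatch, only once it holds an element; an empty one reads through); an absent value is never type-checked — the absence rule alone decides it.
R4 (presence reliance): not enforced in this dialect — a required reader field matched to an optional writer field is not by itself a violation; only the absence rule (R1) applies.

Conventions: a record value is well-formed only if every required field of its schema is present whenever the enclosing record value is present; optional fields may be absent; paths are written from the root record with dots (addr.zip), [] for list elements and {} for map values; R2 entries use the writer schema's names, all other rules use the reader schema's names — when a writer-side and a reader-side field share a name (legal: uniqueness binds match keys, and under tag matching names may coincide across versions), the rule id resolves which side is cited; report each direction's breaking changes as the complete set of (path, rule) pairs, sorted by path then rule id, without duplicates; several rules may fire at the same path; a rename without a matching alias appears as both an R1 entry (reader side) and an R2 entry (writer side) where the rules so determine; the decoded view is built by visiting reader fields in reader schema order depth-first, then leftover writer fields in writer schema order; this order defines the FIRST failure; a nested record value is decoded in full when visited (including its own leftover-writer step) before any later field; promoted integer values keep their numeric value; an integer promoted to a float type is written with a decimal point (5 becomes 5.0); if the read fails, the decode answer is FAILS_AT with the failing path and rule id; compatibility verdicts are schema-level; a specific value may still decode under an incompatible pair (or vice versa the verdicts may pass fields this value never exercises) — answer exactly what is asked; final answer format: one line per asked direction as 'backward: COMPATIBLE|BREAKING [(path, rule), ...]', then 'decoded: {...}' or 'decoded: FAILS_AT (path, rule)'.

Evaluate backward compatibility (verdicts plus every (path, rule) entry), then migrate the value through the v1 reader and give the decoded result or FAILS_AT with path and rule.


backward: BREAKING [(attrs, R1), (latitude, R2), (nickname, R2), (scores, R2), (seq, R1), (version, R2)]; decoded: FAILS_AT (scores, R1)

each type pair in Order: writer, then reader
backward on Order — v2 reading data written by v1:
  no writer field matches reader attrs
  factor <- factor (float64 -> float64, writer optional)
  no writer field matches reader seq
  height <- height (float32 -> float32, writer optional)
  no writer field matches reader weight
  leftover writer field: scores
  leftover writer field: nickname
  leftover writer field: latitude
  leftover writer field: version
  violation R1 at attrs
  violation R2 at latitude
  violation R2 at nickname
  violation R2 at scores
  violation R1 at seq
  violation R2 at version
  backward on Order therefore BREAKING (6)
decode (reader v1):
  read fails at scores under R1 (no fill)
  => FAILS_AT (scores, R1)
the rest of the Order diff is inert for this question:
  added field weight to record Order: optional float64, tag 25 (in v2 it sits last) -> fires only in the forward direction of Order, which is not asked here


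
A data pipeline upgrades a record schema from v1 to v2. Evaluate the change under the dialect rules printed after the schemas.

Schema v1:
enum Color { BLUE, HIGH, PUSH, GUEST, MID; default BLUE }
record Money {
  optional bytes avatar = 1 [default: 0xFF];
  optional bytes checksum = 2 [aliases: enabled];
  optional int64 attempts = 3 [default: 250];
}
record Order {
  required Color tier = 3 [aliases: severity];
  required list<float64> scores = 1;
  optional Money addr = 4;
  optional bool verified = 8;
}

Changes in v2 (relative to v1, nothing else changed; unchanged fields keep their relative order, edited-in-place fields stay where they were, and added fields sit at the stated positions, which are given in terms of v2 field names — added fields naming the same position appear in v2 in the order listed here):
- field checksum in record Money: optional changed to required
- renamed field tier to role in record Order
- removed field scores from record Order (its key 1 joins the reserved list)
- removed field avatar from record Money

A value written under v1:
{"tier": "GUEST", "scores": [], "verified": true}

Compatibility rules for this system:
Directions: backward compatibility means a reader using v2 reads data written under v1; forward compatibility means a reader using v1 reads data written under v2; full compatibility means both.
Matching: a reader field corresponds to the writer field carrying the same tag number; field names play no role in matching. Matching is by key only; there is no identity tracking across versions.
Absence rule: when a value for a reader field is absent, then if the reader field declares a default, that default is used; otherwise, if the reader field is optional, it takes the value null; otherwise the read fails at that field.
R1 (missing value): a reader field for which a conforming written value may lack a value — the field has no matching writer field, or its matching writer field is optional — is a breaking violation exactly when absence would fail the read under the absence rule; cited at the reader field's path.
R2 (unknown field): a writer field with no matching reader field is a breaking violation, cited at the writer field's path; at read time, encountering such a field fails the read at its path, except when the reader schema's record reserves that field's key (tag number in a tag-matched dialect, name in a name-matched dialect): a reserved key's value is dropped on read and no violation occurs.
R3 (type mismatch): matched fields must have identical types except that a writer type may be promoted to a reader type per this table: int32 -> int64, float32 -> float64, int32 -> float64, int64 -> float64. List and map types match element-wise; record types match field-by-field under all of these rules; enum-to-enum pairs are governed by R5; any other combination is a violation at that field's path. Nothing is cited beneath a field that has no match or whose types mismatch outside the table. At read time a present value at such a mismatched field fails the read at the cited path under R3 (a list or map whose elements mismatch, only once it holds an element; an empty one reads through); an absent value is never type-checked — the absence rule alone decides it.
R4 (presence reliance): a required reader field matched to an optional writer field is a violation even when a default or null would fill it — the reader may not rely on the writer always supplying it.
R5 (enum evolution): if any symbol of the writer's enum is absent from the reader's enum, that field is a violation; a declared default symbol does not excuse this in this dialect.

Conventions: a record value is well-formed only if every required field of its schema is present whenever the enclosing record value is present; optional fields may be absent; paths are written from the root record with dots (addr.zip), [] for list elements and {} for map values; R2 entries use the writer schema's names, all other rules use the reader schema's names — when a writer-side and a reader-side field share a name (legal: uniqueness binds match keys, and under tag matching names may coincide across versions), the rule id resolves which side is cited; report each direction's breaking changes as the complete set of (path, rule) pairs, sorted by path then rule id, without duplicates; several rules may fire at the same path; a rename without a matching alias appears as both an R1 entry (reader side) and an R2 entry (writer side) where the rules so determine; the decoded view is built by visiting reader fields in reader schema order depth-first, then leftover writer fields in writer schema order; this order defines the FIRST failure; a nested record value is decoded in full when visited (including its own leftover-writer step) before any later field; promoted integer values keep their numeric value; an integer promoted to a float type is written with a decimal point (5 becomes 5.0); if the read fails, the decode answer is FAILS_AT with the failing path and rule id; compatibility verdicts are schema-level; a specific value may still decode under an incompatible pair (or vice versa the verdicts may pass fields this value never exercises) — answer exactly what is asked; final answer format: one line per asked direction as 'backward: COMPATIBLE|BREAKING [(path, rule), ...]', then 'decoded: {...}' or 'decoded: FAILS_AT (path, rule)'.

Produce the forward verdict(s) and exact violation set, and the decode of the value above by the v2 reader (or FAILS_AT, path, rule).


forward: BREAKING [(scores, R1)]; decoded: {"role": "GUEST", "addr": null, "verified": true}

each type pair in Order: writer, then reader
forward analysis of Order with v1 as reader and v2 as writer:
  tier: paired with writer role (Color -> Color; writer required)
  scores: no writer match
  addr: paired with writer addr (Money -> Money; writer optional)
  verified: paired with writer verified (bool -> bool; writer optional)
  addr.avatar: no writer match
  addr.checksum: paired with writer addr.checksum (bytes -> bytes; writer required)
  addr.attempts: paired with writer addr.attempts (int64 -> int64; writer optional)
  R1 fires at scores
  forward on Order therefore BREAKING (1)
decoding the Order value with the v2 reader:
  role := "GUEST" (from writer tier)
  addr := null (not supplied -> null)
  verified := true
  writer scores: reserved -> dropped
  => decoded: {"role": "GUEST", "addr": null, "verified": true}
remaining Order differences; none change what is asked:
  field checksum in record Money: optional changed to required -> fires only in the backward direction of Order, which is not asked here
  removed field avatar from record Money -> fires only in the backward direction of Order, which is not asked here
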